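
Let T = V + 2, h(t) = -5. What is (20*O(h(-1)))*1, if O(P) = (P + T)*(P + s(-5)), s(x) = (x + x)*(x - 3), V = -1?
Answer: -6000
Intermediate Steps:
s(x) = 2*x*(-3 + x) (s(x) = (2*x)*(-3 + x) = 2*x*(-3 + x))
T = 1 (T = -1 + 2 = 1)
O(P) = (1 + P)*(80 + P) (O(P) = (P + 1)*(P + 2*(-5)*(-3 - 5)) = (1 + P)*(P + 2*(-5)*(-8)) = (1 + P)*(P + 80) = (1 + P)*(80 + P))
(20*O(h(-1)))*1 = (20*(80 + (-5)**2 + 81*(-5)))*1 = (20*(80 + 25 - 405))*1 = (20*(-300))*1 = -6000*1 = -6000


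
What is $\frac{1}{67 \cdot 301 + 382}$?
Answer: $\frac{1}{20549} \approx 4.8664 \cdot 10^{-5}$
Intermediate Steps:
$\frac{1}{67 \cdot 301 + 382} = \frac{1}{20167 + 382} = \frac{1}{20549}$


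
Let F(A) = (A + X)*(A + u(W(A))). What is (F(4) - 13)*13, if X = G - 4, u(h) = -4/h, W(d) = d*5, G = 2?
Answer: -351/5 ≈ -70.200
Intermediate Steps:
W(d) = 5*d
X = -2 (X = 2 - 4 = -2)
F(A) = (-2 + A)*(A - 4/(5*A)) (F(A) = (A - 2)*(A - 4*1/(5*A)) = (-2 + A)*(A - 4/(5*A)))
(F(4) - 13)*13 = ((-4/5 + 4**2 - 2*4 + (8/5)/4) - 13)*13 = ((-4/5 + 16 - 8 + (8/5)*(1/4)) - 13)*13 = ((-4/5 + 16 - 8 + 2/5) - 13)*13 = (38/5 - 13)*13 = -27/5*13 = -351/5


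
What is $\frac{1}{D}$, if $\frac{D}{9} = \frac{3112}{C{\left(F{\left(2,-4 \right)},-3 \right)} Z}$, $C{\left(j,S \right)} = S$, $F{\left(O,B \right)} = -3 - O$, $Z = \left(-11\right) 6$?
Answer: $\frac{11}{1556} \approx 0.0070694$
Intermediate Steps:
$Z = -66$
$D = \frac{1556}{11}$ ($D = 9 \frac{3112}{\left(-3\right) \left(-66\right)} = 9 \cdot \frac{3112}{198} = 9 \cdot 3112 \cdot \frac{1}{198} = 9 \cdot \frac{1556}{99} = \frac{1556}{11} \approx 141.45$)
$\frac{1}{D} = \frac{1}{\frac{1556}{11}} = \frac{11}{1556}$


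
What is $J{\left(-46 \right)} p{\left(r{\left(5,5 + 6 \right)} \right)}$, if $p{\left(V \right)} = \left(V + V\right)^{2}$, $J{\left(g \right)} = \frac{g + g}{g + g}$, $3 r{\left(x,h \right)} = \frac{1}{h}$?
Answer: $\frac{4}{1089} \approx 0.0036731$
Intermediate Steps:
$r{\left(x,h \right)} = \frac{1}{3 h}$
$J{\left(g \right)} = 1$ ($J{\left(g \right)} = \frac{2 g}{2 g} = 2 g \frac{1}{2 g} = 1$)
$p{\left(V \right)} = 4 V^{2}$ ($p{\left(V \right)} = \left(2 V\right)^{2} = 4 V^{2}$)
$J{\left(-46 \right)} p{\left(r{\left(5,5 + 6 \right)} \right)} = 1 \cdot 4 \left(\frac{1}{3 \left(5 + 6\right)}\right)^{2} = 1 \cdot 4 \left(\frac{1}{3 \cdot 11}\right)^{2} = 1 \cdot 4 \left(\frac{1}{3} \cdot \frac{1}{11}\right)^{2} = 1 \cdot \frac{4}{1089} = \frac{4}{1089}$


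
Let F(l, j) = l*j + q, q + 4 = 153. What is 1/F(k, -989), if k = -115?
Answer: 1/113884 ≈ 8.7809e-6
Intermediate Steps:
q = 149 (q = -4 + 153 = 149)
F(l, j) = 149 + j*l (F(l, j) = l*j + 149 = j*l + 149 = 149 + j*l)
1/F(k, -989) = 1/(149 - 989*(-115)) = 1/(149 + 113735) = 1/113884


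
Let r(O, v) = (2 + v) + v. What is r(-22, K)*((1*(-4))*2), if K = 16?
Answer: -272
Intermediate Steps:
r(O, v) = 2 + 2*v
r(-22, K)*((1*(-4))*2) = (2 + 2*16)*((1*(-4))*2) = (2 + 32)*(-4*2) = 34*(-8) = -272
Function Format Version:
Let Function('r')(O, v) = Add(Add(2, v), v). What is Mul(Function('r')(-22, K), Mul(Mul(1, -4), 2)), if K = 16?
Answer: -272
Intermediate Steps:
Function('r')(O, v) = Add(2, Mul(2, v))
Mul(Function('r')(-22, K), Mul(Mul(1, -4), 2)) = Mul(Add(2, Mul(2, 16)), Mul(Mul(1, -4), 2)) = Mul(Add(2, 32), Mul(-4, 2)) = Mul(34, -8) = -272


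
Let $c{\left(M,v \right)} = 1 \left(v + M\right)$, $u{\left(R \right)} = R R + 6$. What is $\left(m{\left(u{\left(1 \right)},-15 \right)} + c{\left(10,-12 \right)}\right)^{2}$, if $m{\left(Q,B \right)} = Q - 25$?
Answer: $400$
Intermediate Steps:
$u{\left(R \right)} = 6 + R^{2}$ ($u{\left(R \right)} = R^{2} + 6 = 6 + R^{2}$)
$m{\left(Q,B \right)} = -25 + Q$ ($m{\left(Q,B \right)} = Q - 25 = -25 + Q$)
$c{\left(M,v \right)} = M + v$ ($c{\left(M,v \right)} = 1 \left(M + v\right) = M + v$)
$\left(m{\left(u{\left(1 \right)},-15 \right)} + c{\left(10,-12 \right)}\right)^{2} = \left(\left(-25 + \left(6 + 1^{2}\right)\right) + \left(10 - 12\right)\right)^{2} = \left(\left(-25 + \left(6 + 1\right)\right) - 2\right)^{2} = \left(\left(-25 + 7\right) - 2\right)^{2} = \left(-18 - 2\right)^{2} = \left(-20\right)^{2} = 400$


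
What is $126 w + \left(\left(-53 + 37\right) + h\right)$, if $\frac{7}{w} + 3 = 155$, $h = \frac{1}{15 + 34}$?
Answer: $- \frac{37899}{3724} \approx -10.177$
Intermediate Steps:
$h = \frac{1}{49} \approx 0.020408$
$w = \frac{7}{152}$ ($w = \frac{7}{-3 + 155} = \frac{7}{152} \approx 0.046053$)
$126 w + \left(\left(-53 + 37\right) + h\right) = 126 \cdot \frac{7}{152} + \left(\left(-53 + 37\right) + \frac{1}{49}\right) = \frac{441}{76} + \left(-16 + \frac{1}{49}\right) = \frac{441}{76} - \frac{783}{49} = - \frac{37899}{3724}$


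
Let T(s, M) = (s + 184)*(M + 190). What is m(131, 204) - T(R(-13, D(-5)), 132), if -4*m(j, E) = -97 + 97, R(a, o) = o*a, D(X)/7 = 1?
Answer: -29946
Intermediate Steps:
D(X) = 7 (D(X) = 7*1 = 7)
R(a, o) = a*o
T(s, M) = (184 + s)*(190 + M)
m(j, E) = 0 (m(j, E) = -(-97 + 97)/4 = -¼*0 = 0)
m(131, 204) - T(R(-13, D(-5)), 132) = 0 - (34960 + 184*132 + 190*(-13*7) + 132*(-13*7)) = 0 - (34960 + 24288 + 190*(-91) + 132*(-91)) = 0 - (34960 + 24288 - 17290 - 12012) = 0 - 1*29946 = 0 - 29946 = -29946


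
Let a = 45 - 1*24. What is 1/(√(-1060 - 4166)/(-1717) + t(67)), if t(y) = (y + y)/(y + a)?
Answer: 129715916/197672971 + 3324112*I*√5226/13244089057 ≈ 0.65621 + 0.018144*I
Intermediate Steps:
a = 21 (a = 45 - 24 = 21)
t(y) = 2*y/(21 + y) (t(y) = (y + y)/(y + 21) = (2*y)/(21 + y) = 2*y/(21 + y))
1/(√(-1060 - 4166)/(-1717) + t(67)) = 1/(√(-1060 - 4166)/(-1717) + 2*67/(21 + 67)) = 1/(√(-5226)*(-1/1717) + 2*67/88) = 1/((I*√5226)*(-1/1717) + 2*67*(1/88)) = 1/(-I*√5226/1717 + 67/44) = 1/(67/44 - I*√5226/1717)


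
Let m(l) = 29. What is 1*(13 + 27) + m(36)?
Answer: 69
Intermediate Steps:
1*(13 + 27) + m(36) = 1*(13 + 27) + 29 = 1*40 + 29 = 40 + 29 = 69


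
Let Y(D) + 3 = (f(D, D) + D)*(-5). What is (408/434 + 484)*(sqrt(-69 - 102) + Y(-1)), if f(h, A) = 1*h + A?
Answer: 1262784/217 + 315696*I*sqrt(19)/217 ≈ 5819.3 + 6341.4*I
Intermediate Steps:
f(h, A) = A + h (f(h, A) = h + A = A + h)
Y(D) = -3 - 15*D (Y(D) = -3 + ((D + D) + D)*(-5) = -3 + (2*D + D)*(-5) = -3 + (3*D)*(-5) = -3 - 15*D)
(408/434 + 484)*(sqrt(-69 - 102) + Y(-1)) = (408/434 + 484)*(sqrt(-69 - 102) + (-3 - 15*(-1))) = (408*(1/434) + 484)*(sqrt(-171) + (-3 + 15)) = (204/217 + 484)*(3*I*sqrt(19) + 12) = 105232*(12 + 3*I*sqrt(19))/217 = 1262784/217 + 315696*I*sqrt(19)/217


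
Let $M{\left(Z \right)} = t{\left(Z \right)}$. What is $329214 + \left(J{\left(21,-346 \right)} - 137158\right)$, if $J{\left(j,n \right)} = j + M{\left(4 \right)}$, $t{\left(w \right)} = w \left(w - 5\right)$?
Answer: $192073$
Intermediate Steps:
$t{\left(w \right)} = w \left(-5 + w\right)$
$M{\left(Z \right)} = Z \left(-5 + Z\right)$
$J{\left(j,n \right)} = -4 + j$ ($J{\left(j,n \right)} = j + 4 \left(-5 + 4\right) = j + 4 \left(-1\right) = j - 4 = -4 + j$)
$329214 + \left(J{\left(21,-346 \right)} - 137158\right) = 329214 + \left(\left(-4 + 21\right) - 137158\right) = 329214 + \left(17 - 137158\right) = 329214 - 137141 = 192073$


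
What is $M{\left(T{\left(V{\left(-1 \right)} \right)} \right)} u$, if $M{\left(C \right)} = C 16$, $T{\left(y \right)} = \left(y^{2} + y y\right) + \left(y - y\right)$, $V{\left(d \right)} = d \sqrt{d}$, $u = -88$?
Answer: $2816$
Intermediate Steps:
$V{\left(d \right)} = d^{\frac{3}{2}}$
$T{\left(y \right)} = 2 y^{2}$ ($T{\left(y \right)} = \left(y^{2} + y^{2}\right) + 0 = 2 y^{2} + 0 = 2 y^{2}$)
$M{\left(C \right)} = 16 C$
$M{\left(T{\left(V{\left(-1 \right)} \right)} \right)} u = 16 \cdot 2 \left(\left(-1\right)^{\frac{3}{2}}\right)^{2} \left(-88\right) = 16 \cdot 2 \left(- i\right)^{2} \left(-88\right) = 16 \cdot 2 \left(-1\right) \left(-88\right) = 16 \left(-2\right) \left(-88\right) = \left(-32\right) \left(-88\right) = 2816$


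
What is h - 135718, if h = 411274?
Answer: 275556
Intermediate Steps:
h - 135718 = 411274 - 135718 = 275556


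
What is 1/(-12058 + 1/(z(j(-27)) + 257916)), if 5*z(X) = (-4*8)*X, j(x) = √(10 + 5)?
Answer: -4010530737314484/48358979614988292437 - 32*√15/48358979614988292437 ≈ -8.2933e-5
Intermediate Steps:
j(x) = √15
z(X) = -32*X/5 (z(X) = ((-4*8)*X)/5 = (-32*X)/5 = -32*X/5)
1/(-12058 + 1/(z(j(-27)) + 257916)) = 1/(-12058 + 1/(-32*√15/5 + 257916)) = 1/(-12058 + 1/(257916 - 32*√15/5))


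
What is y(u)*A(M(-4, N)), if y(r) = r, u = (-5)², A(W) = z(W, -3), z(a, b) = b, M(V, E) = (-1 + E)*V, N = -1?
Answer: -75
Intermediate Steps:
M(V, E) = V*(-1 + E)
A(W) = -3
u = 25
y(u)*A(M(-4, N)) = 25*(-3) = -75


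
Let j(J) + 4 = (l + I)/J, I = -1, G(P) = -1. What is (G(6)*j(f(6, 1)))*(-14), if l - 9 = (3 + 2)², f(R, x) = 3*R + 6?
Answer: -147/4 ≈ -36.750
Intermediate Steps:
f(R, x) = 6 + 3*R
l = 34 (l = 9 + (3 + 2)² = 9 + 5² = 9 + 25 = 34)
j(J) = -4 + 33/J (j(J) = -4 + (34 - 1)/J = -4 + 33/J)
(G(6)*j(f(6, 1)))*(-14) = -(-4 + 33/(6 + 3*6))*(-14) = -(-4 + 33/(6 + 18))*(-14) = -(-4 + 33/24)*(-14) = -(-4 + 33*(1/24))*(-14) = -(-4 + 11/8)*(-14) = -1*(-21/8)*(-14) = (21/8)*(-14) = -147/4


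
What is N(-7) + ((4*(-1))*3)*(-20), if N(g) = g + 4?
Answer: 237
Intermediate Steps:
N(g) = 4 + g
N(-7) + ((4*(-1))*3)*(-20) = (4 - 7) + ((4*(-1))*3)*(-20) = -3 - 4*3*(-20) = -3 - 12*(-20) = -3 + 240 = 237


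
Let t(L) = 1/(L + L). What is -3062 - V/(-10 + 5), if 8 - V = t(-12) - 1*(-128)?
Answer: -370319/120 ≈ -3086.0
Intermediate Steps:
t(L) = 1/(2*L)
V = -2879/24 (V = 8 - ((½)/(-12) - 1*(-128)) = 8 - ((½)*(-1/12) + 128) = 8 - (-1/24 + 128) = 8 - 1*3071/24 = 8 - 3071/24 = -2879/24 ≈ -119.96)
-3062 - V/(-10 + 5) = -3062 - (-2879)/((-10 + 5)*24) = -3062 - (-2879)/((-5)*24) = -3062 - (-1)*(-2879)/(5*24) = -3062 - 1*2879/120 = -3062 - 2879/120 = -370319/120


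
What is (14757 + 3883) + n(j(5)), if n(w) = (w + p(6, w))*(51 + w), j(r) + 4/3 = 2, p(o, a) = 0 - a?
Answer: 18640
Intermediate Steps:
p(o, a) = -a
j(r) = 2/3 (j(r) = -4/3 + 2 = 2/3)
n(w) = 0 (n(w) = (w - w)*(51 + w) = 0*(51 + w) = 0)
(14757 + 3883) + n(j(5)) = (14757 + 3883) + 0 = 18640 + 0 = 18640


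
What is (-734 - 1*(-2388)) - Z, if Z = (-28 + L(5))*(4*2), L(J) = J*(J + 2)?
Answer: 1598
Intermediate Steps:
L(J) = J*(2 + J)
Z = 56 (Z = (-28 + 5*(2 + 5))*(4*2) = (-28 + 5*7)*8 = (-28 + 35)*8 = 7*8 = 56)
(-734 - 1*(-2388)) - Z = (-734 - 1*(-2388)) - 1*56 = (-734 + 2388) - 56 = 1654 - 56 = 1598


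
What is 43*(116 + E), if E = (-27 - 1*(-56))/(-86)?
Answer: 9947/2 ≈ 4973.5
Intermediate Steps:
E = -29/86 (E = (-27 + 56)*(-1/86) = 29*(-1/86) = -29/86 ≈ -0.33721)
43*(116 + E) = 43*(116 - 29/86) = 43*(9947/86) = 9947/2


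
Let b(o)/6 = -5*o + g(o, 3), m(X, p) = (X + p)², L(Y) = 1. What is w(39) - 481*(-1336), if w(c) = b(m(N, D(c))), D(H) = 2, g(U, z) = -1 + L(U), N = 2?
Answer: 642136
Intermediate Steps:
g(U, z) = 0 (g(U, z) = -1 + 1 = 0)
b(o) = -30*o (b(o) = 6*(-5*o + 0) = 6*(-5*o) = -30*o)
w(c) = -480 (w(c) = -30*(2 + 2)² = -30*4² = -30*16 = -480)
w(39) - 481*(-1336) = -480 - 481*(-1336) = -480 + 642616 = 642136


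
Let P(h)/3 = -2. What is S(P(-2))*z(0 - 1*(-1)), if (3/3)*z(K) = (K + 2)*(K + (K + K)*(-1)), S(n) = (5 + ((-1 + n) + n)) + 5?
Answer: 9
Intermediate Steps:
P(h) = -6 (P(h) = 3*(-2) = -6)
S(n) = 9 + 2*n (S(n) = (5 + (-1 + 2*n)) + 5 = (4 + 2*n) + 5 = 9 + 2*n)
z(K) = -K*(2 + K) (z(K) = (K + 2)*(K + (K + K)*(-1)) = (2 + K)*(K + (2*K)*(-1)) = (2 + K)*(K - 2*K) = (2 + K)*(-K) = -K*(2 + K))
S(P(-2))*z(0 - 1*(-1)) = (9 + 2*(-6))*(-(0 - 1*(-1))*(2 + (0 - 1*(-1)))) = (9 - 12)*(-(0 + 1)*(2 + (0 + 1))) = -(-3)*(2 + 1) = -(-3)*3 = -3*(-3) = 9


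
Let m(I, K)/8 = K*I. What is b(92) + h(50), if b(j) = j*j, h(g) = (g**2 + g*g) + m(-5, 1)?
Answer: 13424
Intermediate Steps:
m(I, K) = 8*I*K (m(I, K) = 8*(K*I) = 8*(I*K) = 8*I*K)
h(g) = -40 + 2*g**2 (h(g) = (g**2 + g*g) + 8*(-5)*1 = (g**2 + g**2) - 40 = 2*g**2 - 40 = -40 + 2*g**2)
b(j) = j**2
b(92) + h(50) = 92**2 + (-40 + 2*50**2) = 8464 + (-40 + 2*2500) = 8464 + (-40 + 5000) = 8464 + 4960 = 13424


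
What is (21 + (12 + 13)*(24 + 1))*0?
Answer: 0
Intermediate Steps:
(21 + (12 + 13)*(24 + 1))*0 = (21 + 25*25)*0 = (21 + 625)*0 = 646*0 = 0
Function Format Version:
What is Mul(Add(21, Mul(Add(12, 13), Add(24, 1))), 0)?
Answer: 0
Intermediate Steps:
Mul(Add(21, Mul(Add(12, 13), Add(24, 1))), 0) = Mul(Add(21, Mul(25, 25)), 0) = Mul(Add(21, 625), 0) = Mul(646, 0) = 0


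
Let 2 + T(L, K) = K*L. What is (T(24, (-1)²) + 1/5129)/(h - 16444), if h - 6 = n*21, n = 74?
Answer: -112839/76340036 ≈ -0.0014781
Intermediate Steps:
h = 1560 (h = 6 + 74*21 = 6 + 1554 = 1560)
T(L, K) = -2 + K*L
(T(24, (-1)²) + 1/5129)/(h - 16444) = ((-2 + (-1)²*24) + 1/5129)/(1560 - 16444) = ((-2 + 1*24) + 1/5129)/(-14884) = ((-2 + 24) + 1/5129)*(-1/14884) = (22 + 1/5129)*(-1/14884) = (112839/5129)*(-1/14884) = -112839/76340036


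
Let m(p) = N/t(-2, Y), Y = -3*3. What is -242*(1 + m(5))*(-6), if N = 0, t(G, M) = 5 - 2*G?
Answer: 1452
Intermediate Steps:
Y = -9
m(p) = 0 (m(p) = 0/(5 - 2*(-2)) = 0/(5 + 4) = 0/9 = 0*(1/9) = 0)
-242*(1 + m(5))*(-6) = -242*(1 + 0)*(-6) = -242*(-6) = 1452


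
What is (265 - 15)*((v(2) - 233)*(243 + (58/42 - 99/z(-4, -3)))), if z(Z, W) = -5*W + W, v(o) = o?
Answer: -27273125/2 ≈ -1.3637e+7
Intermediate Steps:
z(Z, W) = -4*W
(265 - 15)*((v(2) - 233)*(243 + (58/42 - 99/z(-4, -3)))) = (265 - 15)*((2 - 233)*(243 + (58/42 - 99/((-4*(-3)))))) = 250*(-231*(243 + (58*(1/42) - 99/12))) = 250*(-231*(243 + (29/21 - 99*1/12))) = 250*(-231*(243 + (29/21 - 33/4))) = 250*(-231*(243 - 577/84)) = 250*(-231*19835/84) = 250*(-218185/4) = -27273125/2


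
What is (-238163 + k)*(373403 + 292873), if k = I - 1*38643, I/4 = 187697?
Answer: 315802831032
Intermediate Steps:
I = 750788 (I = 4*187697 = 750788)
k = 712145 (k = 750788 - 1*38643 = 750788 - 38643 = 712145)
(-238163 + k)*(373403 + 292873) = (-238163 + 712145)*(373403 + 292873) = 473982*666276 = 315802831032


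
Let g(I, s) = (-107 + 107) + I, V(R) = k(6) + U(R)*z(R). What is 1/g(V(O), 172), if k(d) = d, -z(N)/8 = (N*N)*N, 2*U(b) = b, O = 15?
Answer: -1/202494 ≈ -4.9384e-6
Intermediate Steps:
U(b) = b/2
z(N) = -8*N³ (z(N) = -8*N*N*N = -8*N²*N = -8*N³)
V(R) = 6 - 4*R⁴ (V(R) = 6 + (R/2)*(-8*R³) = 6 - 4*R⁴)
g(I, s) = I (g(I, s) = 0 + I = I)
1/g(V(O), 172) = 1/(6 - 4*15⁴) = 1/(6 - 4*50625) = 1/(6 - 202500) = 1/(-202494) = -1/202494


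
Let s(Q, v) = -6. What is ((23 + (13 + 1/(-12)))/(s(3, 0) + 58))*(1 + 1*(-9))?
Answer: -431/78 ≈ -5.5256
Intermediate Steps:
((23 + (13 + 1/(-12)))/(s(3, 0) + 58))*(1 + 1*(-9)) = ((23 + (13 + 1/(-12)))/(-6 + 58))*(1 + 1*(-9)) = ((23 + (13 - 1/12))/52)*(1 - 9) = ((23 + 155/12)*(1/52))*(-8) = ((431/12)*(1/52))*(-8) = (431/624)*(-8) = -431/78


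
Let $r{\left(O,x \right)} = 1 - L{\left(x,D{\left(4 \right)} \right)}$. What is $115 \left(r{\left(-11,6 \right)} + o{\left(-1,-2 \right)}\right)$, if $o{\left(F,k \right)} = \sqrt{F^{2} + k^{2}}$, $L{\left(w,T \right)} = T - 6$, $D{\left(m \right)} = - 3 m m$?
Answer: $6325 + 115 \sqrt{5} \approx 6582.1$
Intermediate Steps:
$D{\left(m \right)} = - 3 m^{2}$
$L{\left(w,T \right)} = -6 + T$ ($L{\left(w,T \right)} = T - 6 = -6 + T$)
$r{\left(O,x \right)} = 55$ ($r{\left(O,x \right)} = 1 - \left(-6 - 3 \cdot 4^{2}\right) = 1 - \left(-6 - 48\right) = 1 - -54 = 1 + 54 = 55$)
$115 \left(r{\left(-11,6 \right)} + o{\left(-1,-2 \right)}\right) = 115 \left(55 + \sqrt{\left(-1\right)^{2} + \left(-2\right)^{2}}\right) = 115 \left(55 + \sqrt{1 + 4}\right) = 115 \left(55 + \sqrt{5}\right) = 6325 + 115 \sqrt{5}$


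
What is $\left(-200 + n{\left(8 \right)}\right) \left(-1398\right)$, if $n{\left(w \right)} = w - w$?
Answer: $279600$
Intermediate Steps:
$n{\left(w \right)} = 0$
$\left(-200 + n{\left(8 \right)}\right) \left(-1398\right) = \left(-200 + 0\right) \left(-1398\right) = \left(-200\right) \left(-1398\right) = 279600$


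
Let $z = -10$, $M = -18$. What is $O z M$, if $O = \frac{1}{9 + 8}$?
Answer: $\frac{180}{17} \approx 10.588$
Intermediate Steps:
$O = \frac{1}{17} \approx 0.058824$
$O z M = \frac{1}{17} \left(-10\right) \left(-18\right) = \left(- \frac{10}{17}\right) \left(-18\right) = \frac{180}{17}$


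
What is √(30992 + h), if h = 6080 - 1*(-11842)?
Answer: √48914 ≈ 221.17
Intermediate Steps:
h = 17922 (h = 6080 + 11842 = 17922)
√(30992 + h) = √(30992 + 17922) = √48914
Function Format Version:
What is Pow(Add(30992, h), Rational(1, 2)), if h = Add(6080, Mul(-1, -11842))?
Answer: Pow(48914, Rational(1, 2)) ≈ 221.17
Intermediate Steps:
h = 17922 (h = Add(6080, 11842) = 17922)
Pow(Add(30992, h), Rational(1, 2)) = Pow(Add(30992, 17922), Rational(1, 2)) = Pow(48914, Rational(1, 2))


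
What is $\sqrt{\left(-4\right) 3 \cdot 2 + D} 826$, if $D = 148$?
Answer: $1652 \sqrt{31} \approx 9198.0$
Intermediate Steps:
$\sqrt{\left(-4\right) 3 \cdot 2 + D} 826 = \sqrt{\left(-4\right) 3 \cdot 2 + 148} \cdot 826 = \sqrt{\left(-12\right) 2 + 148} \cdot 826 = \sqrt{-24 + 148} \cdot 826 = \sqrt{124} \cdot 826 = 2 \sqrt{31} \cdot 826 = 1652 \sqrt{31}$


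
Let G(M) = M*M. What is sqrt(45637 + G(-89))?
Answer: sqrt(53558) ≈ 231.43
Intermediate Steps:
G(M) = M**2
sqrt(45637 + G(-89)) = sqrt(45637 + (-89)**2) = sqrt(45637 + 7921) = sqrt(53558)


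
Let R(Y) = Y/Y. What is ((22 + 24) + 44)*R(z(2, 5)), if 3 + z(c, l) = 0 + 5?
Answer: 90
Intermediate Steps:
z(c, l) = 2 (z(c, l) = -3 + (0 + 5) = -3 + 5 = 2)
R(Y) = 1
((22 + 24) + 44)*R(z(2, 5)) = ((22 + 24) + 44)*1 = (46 + 44)*1 = 90*1 = 90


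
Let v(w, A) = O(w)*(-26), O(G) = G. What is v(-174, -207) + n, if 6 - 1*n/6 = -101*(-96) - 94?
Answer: -53052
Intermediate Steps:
n = -57576 (n = 36 - 6*(-101*(-96) - 94) = 36 - 6*(9696 - 94) = 36 - 6*9602 = 36 - 57612 = -57576)
v(w, A) = -26*w (v(w, A) = w*(-26) = -26*w)
v(-174, -207) + n = -26*(-174) - 57576 = 4524 - 57576 = -53052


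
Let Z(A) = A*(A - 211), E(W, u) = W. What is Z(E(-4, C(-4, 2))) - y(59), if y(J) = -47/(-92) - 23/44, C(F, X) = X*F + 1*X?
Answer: 217583/253 ≈ 860.01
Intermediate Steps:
C(F, X) = X + F*X (C(F, X) = F*X + X = X + F*X)
y(J) = -3/253 (y(J) = -47*(-1/92) - 23*1/44 = 47/92 - 23/44 = -3/253)
Z(A) = A*(-211 + A)
Z(E(-4, C(-4, 2))) - y(59) = -4*(-211 - 4) - 1*(-3/253) = -4*(-215) + 3/253 = 860 + 3/253 = 217583/253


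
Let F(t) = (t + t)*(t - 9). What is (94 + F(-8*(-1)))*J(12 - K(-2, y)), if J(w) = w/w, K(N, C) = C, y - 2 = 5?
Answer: 78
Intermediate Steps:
y = 7 (y = 2 + 5 = 7)
J(w) = 1
F(t) = 2*t*(-9 + t) (F(t) = (2*t)*(-9 + t) = 2*t*(-9 + t))
(94 + F(-8*(-1)))*J(12 - K(-2, y)) = (94 + 2*(-8*(-1))*(-9 - 8*(-1)))*1 = (94 + 2*8*(-9 + 8))*1 = (94 + 2*8*(-1))*1 = (94 - 16)*1 = 78*1 = 78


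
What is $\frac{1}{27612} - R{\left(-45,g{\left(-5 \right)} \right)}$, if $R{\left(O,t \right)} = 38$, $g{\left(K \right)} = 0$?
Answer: $- \frac{1049255}{27612} \approx -38.0$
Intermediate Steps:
$\frac{1}{27612} - R{\left(-45,g{\left(-5 \right)} \right)} = \frac{1}{27612} - 38 = - \frac{1049255}{27612}$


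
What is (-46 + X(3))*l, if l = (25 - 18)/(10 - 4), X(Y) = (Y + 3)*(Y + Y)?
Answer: -35/3 ≈ -11.667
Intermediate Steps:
X(Y) = 2*Y*(3 + Y) (X(Y) = (3 + Y)*(2*Y) = 2*Y*(3 + Y))
l = 7/6 ≈ 1.1667
(-46 + X(3))*l = (-46 + 2*3*(3 + 3))*(7/6) = (-46 + 2*3*6)*(7/6) = (-46 + 36)*(7/6) = -10*7/6 = -35/3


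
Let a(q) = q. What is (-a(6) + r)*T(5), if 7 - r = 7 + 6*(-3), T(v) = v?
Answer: 60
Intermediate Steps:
r = 18 (r = 7 - (7 + 6*(-3)) = 7 - (7 - 18) = 7 - 1*(-11) = 7 + 11 = 18)
(-a(6) + r)*T(5) = (-1*6 + 18)*5 = (-6 + 18)*5 = 12*5 = 60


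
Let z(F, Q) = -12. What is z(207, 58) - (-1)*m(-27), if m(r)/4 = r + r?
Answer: -228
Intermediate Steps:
m(r) = 8*r (m(r) = 4*(r + r) = 4*(2*r) = 8*r)
z(207, 58) - (-1)*m(-27) = -12 - (-1)*8*(-27) = -12 - (-1)*(-216) = -12 - 1*216 = -12 - 216 = -228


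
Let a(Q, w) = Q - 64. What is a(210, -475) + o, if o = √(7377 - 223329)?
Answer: 146 + 4*I*√13497 ≈ 146.0 + 464.71*I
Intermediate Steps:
a(Q, w) = -64 + Q
o = 4*I*√13497 (o = √(-215952) = 4*I*√13497 ≈ 464.71*I)
a(210, -475) + o = (-64 + 210) + 4*I*√13497 = 146 + 4*I*√13497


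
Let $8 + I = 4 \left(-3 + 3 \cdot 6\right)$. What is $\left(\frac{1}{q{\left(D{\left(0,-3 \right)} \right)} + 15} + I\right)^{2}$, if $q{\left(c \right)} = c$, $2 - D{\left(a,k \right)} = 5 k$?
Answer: $\frac{2772225}{1024} \approx 2707.3$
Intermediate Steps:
$D{\left(a,k \right)} = 2 - 5 k$
$I = 52$ ($I = -8 + 4 \left(-3 + 3 \cdot 6\right) = -8 + 4 \left(-3 + 18\right) = -8 + 4 \cdot 15 = -8 + 60 = 52$)
$\left(\frac{1}{q{\left(D{\left(0,-3 \right)} \right)} + 15} + I\right)^{2} = \left(\frac{1}{\left(2 - -15\right) + 15} + 52\right)^{2} = \left(\frac{1}{\left(2 + 15\right) + 15} + 52\right)^{2} = \left(\frac{1}{17 + 15} + 52\right)^{2} = \left(\frac{1}{32} + 52\right)^{2} = \left(\frac{1665}{32}\right)^{2} = \frac{2772225}{1024}$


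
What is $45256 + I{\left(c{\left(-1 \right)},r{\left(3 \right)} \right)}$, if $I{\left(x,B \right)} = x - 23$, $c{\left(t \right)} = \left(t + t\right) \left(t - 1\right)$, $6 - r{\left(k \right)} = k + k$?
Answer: $45237$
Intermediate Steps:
$r{\left(k \right)} = 6 - 2 k$ ($r{\left(k \right)} = 6 - \left(k + k\right) = 6 - 2 k$)
$c{\left(t \right)} = 2 t \left(-1 + t\right)$
$I{\left(x,B \right)} = -23 + x$ ($I{\left(x,B \right)} = x - 23 = -23 + x$)
$45256 + I{\left(c{\left(-1 \right)},r{\left(3 \right)} \right)} = 45256 - \left(23 + 2 \left(-1 - 1\right)\right) = 45256 - \left(23 + 2 \left(-2\right)\right) = 45256 + \left(-23 + 4\right) = 45256 - 19 = 45237$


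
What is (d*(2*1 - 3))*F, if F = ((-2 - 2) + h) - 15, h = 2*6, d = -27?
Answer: -189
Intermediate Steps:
h = 12
F = -7 (F = ((-2 - 2) + 12) - 15 = (-4 + 12) - 15 = 8 - 15 = -7)
(d*(2*1 - 3))*F = -27*(2*1 - 3)*(-7) = -27*(2 - 3)*(-7) = -27*(-1)*(-7) = 27*(-7) = -189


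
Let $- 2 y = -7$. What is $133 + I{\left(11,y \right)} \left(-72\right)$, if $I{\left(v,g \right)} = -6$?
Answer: $565$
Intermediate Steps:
$y = \frac{7}{2}$ ($y = \left(- \frac{1}{2}\right) \left(-7\right) = \frac{7}{2} \approx 3.5$)
$133 + I{\left(11,y \right)} \left(-72\right) = 133 - -432 = 133 + 432 = 565$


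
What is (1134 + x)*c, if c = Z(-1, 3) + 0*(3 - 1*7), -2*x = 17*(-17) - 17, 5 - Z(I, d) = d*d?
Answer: -5148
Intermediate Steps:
Z(I, d) = 5 - d² (Z(I, d) = 5 - d*d = 5 - d²)
x = 153 (x = -(17*(-17) - 17)/2 = -(-289 - 17)/2 = -½*(-306) = 153)
c = -4 (c = (5 - 1*3²) + 0*(3 - 1*7) = (5 - 1*9) + 0*(3 - 7) = (5 - 9) + 0*(-4) = -4 + 0 = -4)
(1134 + x)*c = (1134 + 153)*(-4) = 1287*(-4) = -5148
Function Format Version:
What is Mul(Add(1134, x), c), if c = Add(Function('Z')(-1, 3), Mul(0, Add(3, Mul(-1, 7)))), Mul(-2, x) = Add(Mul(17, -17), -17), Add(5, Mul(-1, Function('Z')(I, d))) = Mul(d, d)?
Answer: -5148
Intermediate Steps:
Function('Z')(I, d) = Add(5, Mul(-1, Pow(d, 2))) (Function('Z')(I, d) = Add(5, Mul(-1, Mul(d, d))) = Add(5, Mul(-1, Pow(d, 2))))
x = 153 (x = Mul(Rational(-1, 2), Add(Mul(17, -17), -17)) = Mul(Rational(-1, 2), Add(-289, -17)) = Mul(Rational(-1, 2), -306) = 153)
c = -4 (c = Add(Add(5, Mul(-1, Pow(3, 2))), Mul(0, Add(3, Mul(-1, 7)))) = Add(Add(5, Mul(-1, 9)), Mul(0, Add(3, -7))) = Add(Add(5, -9), Mul(0, -4)) = Add(-4, 0) = -4)
Mul(Add(1134, x), c) = Mul(Add(1134, 153), -4) = Mul(1287, -4) = -5148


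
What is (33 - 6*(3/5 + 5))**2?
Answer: 9/25 ≈ 0.36000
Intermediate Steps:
(33 - 6*(3/5 + 5))**2 = (33 - 6*28/5)**2 = (33 - 168/5)**2 = (-3/5)**2 = 9/25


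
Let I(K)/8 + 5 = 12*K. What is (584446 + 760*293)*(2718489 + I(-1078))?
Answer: 2110603012086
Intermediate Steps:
I(K) = -40 + 96*K (I(K) = -40 + 8*(12*K) = -40 + 96*K)
(584446 + 760*293)*(2718489 + I(-1078)) = (584446 + 760*293)*(2718489 + (-40 + 96*(-1078))) = (584446 + 222680)*(2718489 + (-40 - 103488)) = 807126*(2718489 - 103528) = 807126*2614961 = 2110603012086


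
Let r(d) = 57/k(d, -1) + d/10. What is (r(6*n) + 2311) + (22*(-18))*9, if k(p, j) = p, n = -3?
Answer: -37739/30 ≈ -1258.0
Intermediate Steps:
r(d) = 57/d + d/10
(r(6*n) + 2311) + (22*(-18))*9 = ((57/((6*(-3))) + (6*(-3))/10) + 2311) + (22*(-18))*9 = ((57/(-18) + (⅒)*(-18)) + 2311) - 396*9 = ((57*(-1/18) - 9/5) + 2311) - 3564 = ((-19/6 - 9/5) + 2311) - 3564 = (-149/30 + 2311) - 3564 = 69181/30 - 3564 = -37739/30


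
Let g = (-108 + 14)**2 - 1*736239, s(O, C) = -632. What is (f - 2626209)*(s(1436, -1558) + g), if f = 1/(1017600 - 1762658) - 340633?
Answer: 1609299065485175295/745058 ≈ 2.1600e+12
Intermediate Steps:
g = -727403 (g = (-94)**2 - 736239 = 8836 - 736239 = -727403)
f = -253791341715/745058 (f = 1/(-745058) - 340633 = -1/745058 - 340633 = -253791341715/745058 ≈ -3.4063e+5)
(f - 2626209)*(s(1436, -1558) + g) = (-253791341715/745058 - 2626209)*(-632 - 727403) = -2210469366837/745058*(-728035) = 1609299065485175295/745058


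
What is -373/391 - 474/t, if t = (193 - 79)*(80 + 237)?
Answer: -2277468/2354993 ≈ -0.96708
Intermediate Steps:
t = 36138 (t = 114*317 = 36138)
-373/391 - 474/t = -373/391 - 474/36138 = -373*1/391 - 474*1/36138 = -373/391 - 79/6023 = -2277468/2354993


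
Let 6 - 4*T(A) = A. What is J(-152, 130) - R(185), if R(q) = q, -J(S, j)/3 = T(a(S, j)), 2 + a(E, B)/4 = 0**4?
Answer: -391/2 ≈ -195.50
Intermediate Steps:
a(E, B) = -8 (a(E, B) = -8 + 4*0**4 = -8 + 4*0 = -8 + 0 = -8)
T(A) = 3/2 - A/4
J(S, j) = -21/2 (J(S, j) = -3*(3/2 - 1/4*(-8)) = -3*(3/2 + 2) = -3*7/2 = -21/2)
J(-152, 130) - R(185) = -21/2 - 1*185 = -21/2 - 185 = -391/2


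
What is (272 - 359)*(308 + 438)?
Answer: -64902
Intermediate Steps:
(272 - 359)*(308 + 438) = -87*746 = -64902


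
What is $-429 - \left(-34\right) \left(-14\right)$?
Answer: $-905$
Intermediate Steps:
$-429 - \left(-34\right) \left(-14\right) = -429 - 476 = -905$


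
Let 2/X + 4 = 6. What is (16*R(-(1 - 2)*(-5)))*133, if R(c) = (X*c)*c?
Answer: 53200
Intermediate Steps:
X = 1 (X = 2/(-4 + 6) = 2/2 = 2*(½) = 1)
R(c) = c² (R(c) = (1*c)*c = c*c = c²)
(16*R(-(1 - 2)*(-5)))*133 = (16*(-(1 - 2)*(-5))²)*133 = (16*(-(-1)*(-5))²)*133 = (16*(-1*5)²)*133 = (16*(-5)²)*133 = (16*25)*133 = 400*133 = 53200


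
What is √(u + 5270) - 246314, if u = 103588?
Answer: -246314 + √108858 ≈ -2.4598e+5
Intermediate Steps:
√(u + 5270) - 246314 = √(103588 + 5270) - 246314 = √108858 - 246314 = -246314 + √108858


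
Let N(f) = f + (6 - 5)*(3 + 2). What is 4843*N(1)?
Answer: 29058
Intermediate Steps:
N(f) = 5 + f (N(f) = f + 1*5 = f + 5 = 5 + f)
4843*N(1) = 4843*(5 + 1) = 4843*6 = 29058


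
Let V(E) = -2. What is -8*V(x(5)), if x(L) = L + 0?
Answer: 16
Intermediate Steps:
x(L) = L
-8*V(x(5)) = -8*(-2) = 16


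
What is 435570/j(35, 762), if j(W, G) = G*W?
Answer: 14519/889 ≈ 16.332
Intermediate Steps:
435570/j(35, 762) = 435570/((762*35)) = 435570/26670 = 435570*(1/26670) = 14519/889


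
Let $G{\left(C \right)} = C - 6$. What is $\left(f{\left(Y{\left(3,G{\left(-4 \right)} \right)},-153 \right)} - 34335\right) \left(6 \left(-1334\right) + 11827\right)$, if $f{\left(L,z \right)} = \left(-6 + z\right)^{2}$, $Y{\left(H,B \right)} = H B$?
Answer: $-34613442$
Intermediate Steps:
$G{\left(C \right)} = -6 + C$ ($G{\left(C \right)} = C - 6 = -6 + C$)
$Y{\left(H,B \right)} = B H$
$\left(f{\left(Y{\left(3,G{\left(-4 \right)} \right)},-153 \right)} - 34335\right) \left(6 \left(-1334\right) + 11827\right) = \left(\left(-6 - 153\right)^{2} - 34335\right) \left(6 \left(-1334\right) + 11827\right) = \left(\left(-159\right)^{2} - 34335\right) \left(-8004 + 11827\right) = \left(25281 - 34335\right) 3823 = \left(-9054\right) 3823 = -34613442$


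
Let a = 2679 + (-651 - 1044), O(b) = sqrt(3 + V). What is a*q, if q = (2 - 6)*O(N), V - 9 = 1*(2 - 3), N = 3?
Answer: -3936*sqrt(11) ≈ -13054.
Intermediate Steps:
V = 8 (V = 9 + 1*(2 - 3) = 9 + 1*(-1) = 9 - 1 = 8)
O(b) = sqrt(11) (O(b) = sqrt(3 + 8) = sqrt(11))
a = 984 (a = 2679 - 1695 = 984)
q = -4*sqrt(11) (q = (2 - 6)*sqrt(11) = -4*sqrt(11) ≈ -13.266)
a*q = 984*(-4*sqrt(11)) = -3936*sqrt(11)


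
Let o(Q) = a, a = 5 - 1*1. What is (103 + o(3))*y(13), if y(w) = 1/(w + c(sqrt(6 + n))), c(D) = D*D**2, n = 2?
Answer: -1391/343 + 1712*sqrt(2)/343 ≈ 3.0033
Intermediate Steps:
c(D) = D**3
a = 4 (a = 5 - 1 = 4)
o(Q) = 4
y(w) = 1/(w + 16*sqrt(2)) (y(w) = 1/(w + (sqrt(6 + 2))**3) = 1/(w + (sqrt(8))**3) = 1/(w + (2*sqrt(2))**3) = 1/(w + 16*sqrt(2)))
(103 + o(3))*y(13) = (103 + 4)/(13 + 16*sqrt(2)) = 107/(13 + 16*sqrt(2))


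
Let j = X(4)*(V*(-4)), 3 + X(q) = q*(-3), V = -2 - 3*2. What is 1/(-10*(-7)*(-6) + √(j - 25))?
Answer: -84/35381 - I*√505/176905 ≈ -0.0023742 - 0.00012703*I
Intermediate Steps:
V = -8 (V = -2 - 6 = -8)
X(q) = -3 - 3*q (X(q) = -3 + q*(-3) = -3 - 3*q)
j = -480 (j = (-3 - 3*4)*(-8*(-4)) = (-3 - 12)*32 = -15*32 = -480)
1/(-10*(-7)*(-6) + √(j - 25)) = 1/(-10*(-7)*(-6) + √(-480 - 25)) = 1/(70*(-6) + √(-505)) = 1/(-420 + I*√505)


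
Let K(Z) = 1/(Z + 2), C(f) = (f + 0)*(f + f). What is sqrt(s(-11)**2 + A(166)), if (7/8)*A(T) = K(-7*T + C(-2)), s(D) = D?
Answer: sqrt(853769)/84 ≈ 11.000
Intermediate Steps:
C(f) = 2*f**2 (C(f) = f*(2*f) = 2*f**2)
K(Z) = 1/(2 + Z)
A(T) = 8/(7*(10 - 7*T)) (A(T) = 8/(7*(2 + (-7*T + 2*(-2)**2))) = 8/(7*(2 + (-7*T + 2*4))) = 8/(7*(2 + (-7*T + 8))) = 8/(7*(2 + (8 - 7*T))) = 8/(7*(10 - 7*T)))
sqrt(s(-11)**2 + A(166)) = sqrt((-11)**2 - 8/(-70 + 49*166)) = sqrt(121 - 8/(-70 + 8134)) = sqrt(121 - 8/8064) = sqrt(121 - 8*1/8064) = sqrt(121 - 1/1008) = sqrt(121967/1008) = sqrt(853769)/84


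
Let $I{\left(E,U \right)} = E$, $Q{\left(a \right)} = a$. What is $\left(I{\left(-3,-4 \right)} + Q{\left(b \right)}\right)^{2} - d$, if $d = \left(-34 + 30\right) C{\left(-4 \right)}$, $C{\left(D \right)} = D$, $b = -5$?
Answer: $48$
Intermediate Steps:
$d = 16$ ($d = \left(-34 + 30\right) \left(-4\right) = \left(-4\right) \left(-4\right) = 16$)
$\left(I{\left(-3,-4 \right)} + Q{\left(b \right)}\right)^{2} - d = \left(-3 - 5\right)^{2} - 16 = \left(-8\right)^{2} - 16 = 64 - 16 = 48$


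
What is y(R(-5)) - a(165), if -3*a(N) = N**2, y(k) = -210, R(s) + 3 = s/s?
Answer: 8865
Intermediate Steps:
R(s) = -2 (R(s) = -3 + s/s = -3 + 1 = -2)
a(N) = -N**2/3
y(R(-5)) - a(165) = -210 - (-1)*165**2/3 = -210 - (-1)*27225/3 = -210 - 1*(-9075) = -210 + 9075 = 8865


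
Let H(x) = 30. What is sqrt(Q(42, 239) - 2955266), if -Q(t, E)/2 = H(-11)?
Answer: I*sqrt(2955326) ≈ 1719.1*I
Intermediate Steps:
Q(t, E) = -60 (Q(t, E) = -2*30 = -60)
sqrt(Q(42, 239) - 2955266) = sqrt(-60 - 2955266) = sqrt(-2955326) = I*sqrt(2955326)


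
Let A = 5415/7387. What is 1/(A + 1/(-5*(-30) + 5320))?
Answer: 40406890/29627437 ≈ 1.3638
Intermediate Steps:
A = 5415/7387 (A = 5415*(1/7387) = 5415/7387 ≈ 0.73304)
1/(A + 1/(-5*(-30) + 5320)) = 1/(5415/7387 + 1/(-5*(-30) + 5320)) = 1/(5415/7387 + 1/(150 + 5320)) = 1/(5415/7387 + 1/5470) = 1/(29627437/40406890) = 40406890/29627437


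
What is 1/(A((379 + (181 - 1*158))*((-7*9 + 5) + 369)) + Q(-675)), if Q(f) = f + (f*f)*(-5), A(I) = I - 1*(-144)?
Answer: -1/2153634 ≈ -4.6433e-7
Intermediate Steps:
A(I) = 144 + I (A(I) = I + 144 = 144 + I)
Q(f) = f - 5*f**2 (Q(f) = f + f**2*(-5) = f - 5*f**2)
1/(A((379 + (181 - 1*158))*((-7*9 + 5) + 369)) + Q(-675)) = 1/((144 + (379 + (181 - 1*158))*((-7*9 + 5) + 369)) - 675*(1 - 5*(-675))) = 1/((144 + (379 + (181 - 158))*((-63 + 5) + 369)) - 675*(1 + 3375)) = 1/((144 + (379 + 23)*(-58 + 369)) - 675*3376) = 1/((144 + 402*311) - 2278800) = 1/((144 + 125022) - 2278800) = 1/(125166 - 2278800) = 1/(-2153634) = -1/2153634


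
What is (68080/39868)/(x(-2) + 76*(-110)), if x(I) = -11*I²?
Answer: -4255/20940667 ≈ -0.00020319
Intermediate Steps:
(68080/39868)/(x(-2) + 76*(-110)) = (68080/39868)/(-11*(-2)² + 76*(-110)) = (68080*(1/39868))/(-11*4 - 8360) = 17020/(9967*(-44 - 8360)) = (17020/9967)/(-8404) = (17020/9967)*(-1/8404) = -4255/20940667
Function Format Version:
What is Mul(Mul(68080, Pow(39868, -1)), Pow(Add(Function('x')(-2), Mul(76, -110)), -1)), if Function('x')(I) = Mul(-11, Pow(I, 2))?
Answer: Rational(-4255, 20940667) ≈ -0.00020319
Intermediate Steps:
Mul(Mul(68080, Pow(39868, -1)), Pow(Add(Function('x')(-2), Mul(76, -110)), -1)) = Mul(Mul(68080, Pow(39868, -1)), Pow(Add(Mul(-11, Pow(-2, 2)), Mul(76, -110)), -1)) = Mul(Mul(68080, Rational(1, 39868)), Pow(Add(Mul(-11, 4), -8360), -1)) = Mul(Rational(17020, 9967), Pow(Add(-44, -8360), -1)) = Mul(Rational(17020, 9967), Pow(-8404, -1)) = Mul(Rational(17020, 9967), Rational(-1, 8404)) = Rational(-4255, 20940667)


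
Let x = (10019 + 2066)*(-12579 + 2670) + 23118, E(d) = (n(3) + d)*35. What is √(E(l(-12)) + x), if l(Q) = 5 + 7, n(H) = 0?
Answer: I*√119726727 ≈ 10942.0*I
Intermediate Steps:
l(Q) = 12
E(d) = 35*d (E(d) = (0 + d)*35 = d*35 = 35*d)
x = -119727147 (x = 12085*(-9909) + 23118 = -119750265 + 23118 = -119727147)
√(E(l(-12)) + x) = √(35*12 - 119727147) = √(420 - 119727147) = √(-119726727) = I*√119726727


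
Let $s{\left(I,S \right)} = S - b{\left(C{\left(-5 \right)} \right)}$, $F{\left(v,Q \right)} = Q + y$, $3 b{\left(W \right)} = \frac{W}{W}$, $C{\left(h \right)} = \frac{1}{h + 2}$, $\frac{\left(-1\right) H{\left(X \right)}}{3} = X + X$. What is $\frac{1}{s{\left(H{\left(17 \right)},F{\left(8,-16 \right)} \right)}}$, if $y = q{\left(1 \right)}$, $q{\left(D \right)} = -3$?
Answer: $- \frac{3}{58} \approx -0.051724$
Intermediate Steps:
$H{\left(X \right)} = - 6 X$ ($H{\left(X \right)} = - 3 \left(X + X\right) = - 3 \cdot 2 X = - 6 X$)
$y = -3$
$C{\left(h \right)} = \frac{1}{2 + h}$
$b{\left(W \right)} = \frac{1}{3}$ ($b{\left(W \right)} = \frac{W \frac{1}{W}}{3} = \frac{1}{3} \cdot 1 = \frac{1}{3}$)
$F{\left(v,Q \right)} = -3 + Q$ ($F{\left(v,Q \right)} = Q - 3 = -3 + Q$)
$s{\left(I,S \right)} = - \frac{1}{3} + S$ ($s{\left(I,S \right)} = S - \frac{1}{3} = - \frac{1}{3} + S$)
$\frac{1}{s{\left(H{\left(17 \right)},F{\left(8,-16 \right)} \right)}} = \frac{1}{- \frac{1}{3} - 19} = \frac{1}{- \frac{58}{3}} = - \frac{3}{58}$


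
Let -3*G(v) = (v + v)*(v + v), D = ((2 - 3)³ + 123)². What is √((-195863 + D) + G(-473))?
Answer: I*√4313559/3 ≈ 692.3*I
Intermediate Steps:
D = 14884 (D = ((-1)³ + 123)² = (-1 + 123)² = 122² = 14884)
G(v) = -4*v²/3 (G(v) = -(v + v)*(v + v)/3 = -2*v*2*v/3 = -4*v²/3)
√((-195863 + D) + G(-473)) = √((-195863 + 14884) - 4/3*(-473)²) = √(-180979 - 4/3*223729) = √(-180979 - 894916/3) = √(-1437853/3) = I*√4313559/3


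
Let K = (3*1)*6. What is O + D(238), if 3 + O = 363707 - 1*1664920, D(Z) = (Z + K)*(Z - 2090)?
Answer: -1775328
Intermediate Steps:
K = 18 (K = 3*6 = 18)
D(Z) = (-2090 + Z)*(18 + Z) (D(Z) = (Z + 18)*(Z - 2090) = (18 + Z)*(-2090 + Z) = (-2090 + Z)*(18 + Z))
O = -1301216 (O = -3 + (363707 - 1*1664920) = -3 + (363707 - 1664920) = -3 - 1301213 = -1301216)
O + D(238) = -1301216 + (-37620 + 238² - 2072*238) = -1301216 + (-37620 + 56644 - 493136) = -1301216 - 474112 = -1775328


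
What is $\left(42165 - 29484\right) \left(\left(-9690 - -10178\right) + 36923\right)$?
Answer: $474408891$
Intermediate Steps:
$\left(42165 - 29484\right) \left(\left(-9690 - -10178\right) + 36923\right) = 12681 \left(\left(-9690 + 10178\right) + 36923\right) = 12681 \left(488 + 36923\right) = 12681 \cdot 37411 = 474408891$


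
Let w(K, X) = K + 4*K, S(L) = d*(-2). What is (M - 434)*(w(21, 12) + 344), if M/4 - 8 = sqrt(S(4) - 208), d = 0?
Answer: -180498 + 7184*I*sqrt(13) ≈ -1.805e+5 + 25902.0*I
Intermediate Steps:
S(L) = 0 (S(L) = 0*(-2) = 0)
M = 32 + 16*I*sqrt(13) (M = 32 + 4*sqrt(0 - 208) = 32 + 4*sqrt(-208) = 32 + 4*(4*I*sqrt(13)) = 32 + 16*I*sqrt(13) ≈ 32.0 + 57.689*I)
w(K, X) = 5*K
(M - 434)*(w(21, 12) + 344) = ((32 + 16*I*sqrt(13)) - 434)*(5*21 + 344) = (-402 + 16*I*sqrt(13))*(105 + 344) = (-402 + 16*I*sqrt(13))*449 = -180498 + 7184*I*sqrt(13)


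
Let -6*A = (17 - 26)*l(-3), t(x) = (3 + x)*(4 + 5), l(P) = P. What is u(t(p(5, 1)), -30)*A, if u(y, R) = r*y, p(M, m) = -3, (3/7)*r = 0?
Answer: 0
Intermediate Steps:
r = 0 (r = (7/3)*0 = 0)
t(x) = 27 + 9*x (t(x) = (3 + x)*9 = 27 + 9*x)
u(y, R) = 0 (u(y, R) = 0*y = 0)
A = -9/2 (A = -(17 - 26)*(-3)/6 = -(-3)*(-3)/2 = -⅙*27 = -9/2 ≈ -4.5000)
u(t(p(5, 1)), -30)*A = 0*(-9/2) = 0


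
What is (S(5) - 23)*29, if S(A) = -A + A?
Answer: -667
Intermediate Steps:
S(A) = 0
(S(5) - 23)*29 = (0 - 23)*29 = -23*29 = -667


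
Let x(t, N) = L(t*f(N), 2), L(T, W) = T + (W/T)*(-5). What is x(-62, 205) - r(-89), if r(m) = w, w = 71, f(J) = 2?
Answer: -12085/62 ≈ -194.92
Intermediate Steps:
L(T, W) = T - 5*W/T
x(t, N) = -5/t + 2*t (x(t, N) = t*2 - 5*2/t*2 = 2*t - 5*2/2*t = 2*t - 5*2*1/(2*t) = 2*t - 5/t = -5/t + 2*t)
r(m) = 71
x(-62, 205) - r(-89) = (-5/(-62) + 2*(-62)) - 1*71 = (-5*(-1/62) - 124) - 71 = (5/62 - 124) - 71 = -7683/62 - 71 = -12085/62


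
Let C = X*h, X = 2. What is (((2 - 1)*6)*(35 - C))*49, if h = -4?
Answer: 12642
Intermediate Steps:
C = -8 (C = 2*(-4) = -8)
(((2 - 1)*6)*(35 - C))*49 = (((2 - 1)*6)*(35 - 1*(-8)))*49 = ((1*6)*(35 + 8))*49 = (6*43)*49 = 258*49 = 12642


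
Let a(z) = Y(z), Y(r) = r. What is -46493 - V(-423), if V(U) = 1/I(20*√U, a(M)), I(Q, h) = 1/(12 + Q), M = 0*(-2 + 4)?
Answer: -46505 - 60*I*√47 ≈ -46505.0 - 411.34*I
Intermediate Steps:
M = 0 (M = 0*2 = 0)
a(z) = z
V(U) = 12 + 20*√U (V(U) = 1/(1/(12 + 20*√U)) = 12 + 20*√U)
-46493 - V(-423) = -46493 - (12 + 20*√(-423)) = -46493 - (12 + 20*(3*I*√47)) = -46493 - (12 + 60*I*√47) = -46493 + (-12 - 60*I*√47) = -46505 - 60*I*√47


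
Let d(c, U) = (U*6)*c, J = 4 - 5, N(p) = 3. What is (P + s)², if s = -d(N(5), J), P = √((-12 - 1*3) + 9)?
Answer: (18 + I*√6)² ≈ 318.0 + 88.182*I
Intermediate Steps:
J = -1
d(c, U) = 6*U*c (d(c, U) = (6*U)*c = 6*U*c)
P = I*√6 (P = √((-12 - 3) + 9) = √(-15 + 9) = √(-6) = I*√6 ≈ 2.4495*I)
s = 18 (s = -6*(-1)*3 = -1*(-18) = 18)
(P + s)² = (I*√6 + 18)² = (18 + I*√6)²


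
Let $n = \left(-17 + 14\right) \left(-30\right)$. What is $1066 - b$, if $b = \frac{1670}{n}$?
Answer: $\frac{9427}{9} \approx 1047.4$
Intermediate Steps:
$n = 90$ ($n = \left(-3\right) \left(-30\right) = 90$)
$b = \frac{167}{9}$ ($b = \frac{1670}{90} = 1670 \cdot \frac{1}{90} = \frac{167}{9} \approx 18.556$)
$1066 - b = 1066 - \frac{167}{9} = \frac{9427}{9}$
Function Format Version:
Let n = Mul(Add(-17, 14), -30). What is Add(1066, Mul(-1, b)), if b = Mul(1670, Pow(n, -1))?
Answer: Rational(9427, 9) ≈ 1047.4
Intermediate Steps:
n = 90 (n = Mul(-3, -30) = 90)
b = Rational(167, 9) (b = Mul(1670, Pow(90, -1)) = Mul(1670, Rational(1, 90)) = Rational(167, 9) ≈ 18.556)
Add(1066, Mul(-1, b)) = Add(1066, Mul(-1, Rational(167, 9))) = Add(1066, Rational(-167, 9)) = Rational(9427, 9)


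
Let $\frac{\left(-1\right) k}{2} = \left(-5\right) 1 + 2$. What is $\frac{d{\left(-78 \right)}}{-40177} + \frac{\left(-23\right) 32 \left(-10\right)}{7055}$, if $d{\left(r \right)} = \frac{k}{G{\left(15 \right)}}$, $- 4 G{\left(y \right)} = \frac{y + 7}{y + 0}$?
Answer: $\frac{650799964}{623587217} \approx 1.0436$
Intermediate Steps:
$G{\left(y \right)} = - \frac{7 + y}{4 y}$ ($G{\left(y \right)} = - \frac{\left(y + 7\right) \frac{1}{y + 0}}{4} = - \frac{\left(7 + y\right) \frac{1}{y}}{4} = - \frac{\frac{1}{y} \left(7 + y\right)}{4} = - \frac{7 + y}{4 y}$)
$k = 6$ ($k = - 2 \left(\left(-5\right) 1 + 2\right) = - 2 \left(-5 + 2\right) = \left(-2\right) \left(-3\right) = 6$)
$d{\left(r \right)} = - \frac{180}{11}$ ($d{\left(r \right)} = \frac{6}{\frac{1}{4} \cdot \frac{1}{15} \left(-7 - 15\right)} = \frac{6}{\frac{1}{4} \cdot \frac{1}{15} \left(-22\right)} = \frac{6}{- \frac{11}{30}} = 6 \left(- \frac{30}{11}\right) = - \frac{180}{11}$)
$\frac{d{\left(-78 \right)}}{-40177} + \frac{\left(-23\right) 32 \left(-10\right)}{7055} = - \frac{180}{11 \left(-40177\right)} + \frac{\left(-23\right) 32 \left(-10\right)}{7055} = \left(- \frac{180}{11}\right) \left(- \frac{1}{40177}\right) + \left(-736\right) \left(-10\right) \frac{1}{7055} = \frac{180}{441947} + 7360 \cdot \frac{1}{7055} = \frac{180}{441947} + \frac{1472}{1411} = \frac{650799964}{623587217}$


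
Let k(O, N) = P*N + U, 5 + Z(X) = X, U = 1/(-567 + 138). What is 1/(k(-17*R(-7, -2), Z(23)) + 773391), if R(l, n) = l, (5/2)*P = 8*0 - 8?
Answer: 2145/1658800138 ≈ 1.2931e-6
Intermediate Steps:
U = -1/429 (U = 1/(-429) = -1/429 ≈ -0.0023310)
P = -16/5 (P = 2*(8*0 - 8)/5 = 2*(0 - 8)/5 = (2/5)*(-8) = -16/5 ≈ -3.2000)
Z(X) = -5 + X
k(O, N) = -1/429 - 16*N/5 (k(O, N) = -16*N/5 - 1/429 = -1/429 - 16*N/5)
1/(k(-17*R(-7, -2), Z(23)) + 773391) = 1/((-1/429 - 16*(-5 + 23)/5) + 773391) = 1/((-1/429 - 16/5*18) + 773391) = 1/((-1/429 - 288/5) + 773391) = 1/(-123557/2145 + 773391) = 1/(1658800138/2145) = 2145/1658800138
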